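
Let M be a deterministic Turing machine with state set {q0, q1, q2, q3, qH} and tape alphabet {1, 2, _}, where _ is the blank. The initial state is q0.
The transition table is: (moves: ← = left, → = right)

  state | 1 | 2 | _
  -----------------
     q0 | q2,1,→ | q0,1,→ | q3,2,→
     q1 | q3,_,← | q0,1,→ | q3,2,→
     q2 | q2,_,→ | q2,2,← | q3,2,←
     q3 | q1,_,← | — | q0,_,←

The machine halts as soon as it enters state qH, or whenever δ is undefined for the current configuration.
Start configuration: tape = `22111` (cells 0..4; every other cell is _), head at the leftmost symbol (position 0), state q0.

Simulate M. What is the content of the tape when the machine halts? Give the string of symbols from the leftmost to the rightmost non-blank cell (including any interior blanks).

state=q0 head=0 tape=[2]2111_   (q0,2)→(q0,1,→)
state=q0 head=1 tape=1[2]111_   (q0,2)→(q0,1,→)
state=q0 head=2 tape=11[1]11_   (q0,1)→(q2,1,→)
state=q2 head=3 tape=111[1]1_   (q2,1)→(q2,_,→)
state=q2 head=4 tape=111_[1]_   (q2,1)→(q2,_,→)
state=q2 head=5 tape=111__[_]   (q2,_)→(q3,2,←)
state=q3 head=4 tape=111_[_]2   (q3,_)→(q0,_,←)
state=q0 head=3 tape=111[_]_2   (q0,_)→(q3,2,→)
state=q3 head=4 tape=1112[_]2   (q3,_)→(q0,_,←)
state=q0 head=3 tape=111[2]_2   (q0,2)→(q0,1,→)
state=q0 head=4 tape=1111[_]2   (q0,_)→(q3,2,→)
state=q3 head=5 tape=11112[2]
The non-blank tape span at halt is 111122.

111122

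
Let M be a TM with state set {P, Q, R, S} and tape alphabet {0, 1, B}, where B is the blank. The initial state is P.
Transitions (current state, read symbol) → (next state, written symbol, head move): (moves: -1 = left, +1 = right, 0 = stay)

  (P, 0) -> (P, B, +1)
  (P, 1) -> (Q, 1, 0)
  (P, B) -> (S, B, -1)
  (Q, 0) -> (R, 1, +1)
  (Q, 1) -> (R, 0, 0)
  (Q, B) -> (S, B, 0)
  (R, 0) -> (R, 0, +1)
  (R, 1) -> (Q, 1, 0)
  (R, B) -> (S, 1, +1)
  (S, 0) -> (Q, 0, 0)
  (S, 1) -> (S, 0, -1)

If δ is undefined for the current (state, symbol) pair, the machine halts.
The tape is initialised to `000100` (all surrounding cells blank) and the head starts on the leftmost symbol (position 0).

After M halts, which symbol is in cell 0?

P | [0]00100BB   read 0 → write B, move +1, go to P
P | B[0]0100BB   read 0 → write B, move +1, go to P
P | BB[0]100BB   read 0 → write B, move +1, go to P
P | BBB[1]00BB   read 1 → write 1, move 0, go to Q
Q | BBB[1]00BB   read 1 → write 0, move 0, go to R
R | BBB[0]00BB   read 0 → write 0, move +1, go to R
R | BBB0[0]0BB   read 0 → write 0, move +1, go to R
R | BBB00[0]BB   read 0 → write 0, move +1, go to R
R | BBB000[B]B   read B → write 1, move +1, go to S
S | BBB0001[B]
Cell 0 holds B when M halts.

B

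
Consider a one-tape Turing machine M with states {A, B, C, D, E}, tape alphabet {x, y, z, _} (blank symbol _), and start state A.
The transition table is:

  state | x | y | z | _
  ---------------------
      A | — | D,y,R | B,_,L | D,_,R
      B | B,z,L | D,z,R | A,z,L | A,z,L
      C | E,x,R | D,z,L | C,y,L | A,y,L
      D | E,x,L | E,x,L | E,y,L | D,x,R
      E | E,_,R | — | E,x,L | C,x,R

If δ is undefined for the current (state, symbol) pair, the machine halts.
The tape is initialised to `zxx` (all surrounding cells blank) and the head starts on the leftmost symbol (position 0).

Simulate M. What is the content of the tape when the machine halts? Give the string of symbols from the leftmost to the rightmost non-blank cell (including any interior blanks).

state=A head=0 tape=___[z]xx__   (A,z)→(B,_,L)
state=B head=-1 tape=__[_]_xx__   (B,_)→(A,z,L)
state=A head=-2 tape=_[_]z_xx__   (A,_)→(D,_,R)
state=D head=-1 tape=__[z]_xx__   (D,z)→(E,y,L)
state=E head=-2 tape=_[_]y_xx__   (E,_)→(C,x,R)
state=C head=-1 tape=_x[y]_xx__   (C,y)→(D,z,L)
state=D head=-2 tape=_[x]z_xx__   (D,x)→(E,x,L)
state=E head=-3 tape=[_]xz_xx__   (E,_)→(C,x,R)
state=C head=-2 tape=x[x]z_xx__   (C,x)→(E,x,R)
state=E head=-1 tape=xx[z]_xx__   (E,z)→(E,x,L)
state=E head=-2 tape=x[x]x_xx__   (E,x)→(E,_,R)
state=E head=-1 tape=x_[x]_xx__   (E,x)→(E,_,R)
state=E head=0 tape=x__[_]xx__   (E,_)→(C,x,R)
state=C head=1 tape=x__x[x]x__   (C,x)→(E,x,R)
state=E head=2 tape=x__xx[x]__   (E,x)→(E,_,R)
state=E head=3 tape=x__xx_[_]_   (E,_)→(C,x,R)
state=C head=4 tape=x__xx_x[_]   (C,_)→(A,y,L)
state=A head=3 tape=x__xx_[x]y
The non-blank tape span at halt is x__xx_xy.

x__xx_xy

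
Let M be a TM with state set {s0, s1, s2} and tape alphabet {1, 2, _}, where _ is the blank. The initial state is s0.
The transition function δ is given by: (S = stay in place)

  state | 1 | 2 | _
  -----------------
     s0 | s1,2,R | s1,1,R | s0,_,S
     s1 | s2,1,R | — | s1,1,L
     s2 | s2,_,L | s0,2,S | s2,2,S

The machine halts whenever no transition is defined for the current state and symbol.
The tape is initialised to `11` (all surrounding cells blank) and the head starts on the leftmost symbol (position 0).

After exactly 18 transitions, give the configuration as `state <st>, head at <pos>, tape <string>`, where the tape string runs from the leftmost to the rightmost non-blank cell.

s0 | _[1]1__   read 1 → write 2, move R, go to s1
s1 | _2[1]__   read 1 → write 1, move R, go to s2
s2 | _21[_]_   read _ → write 2, move S, go to s2
s2 | _21[2]_   read 2 → write 2, move S, go to s0
s0 | _21[2]_   read 2 → write 1, move R, go to s1
s1 | _211[_]   read _ → write 1, move L, go to s1
s1 | _21[1]1   read 1 → write 1, move R, go to s2
s2 | _211[1]   read 1 → write _, move L, go to s2
s2 | _21[1]_   read 1 → write _, move L, go to s2
s2 | _2[1]__   read 1 → write _, move L, go to s2
s2 | _[2]___   read 2 → write 2, move S, go to s0
s0 | _[2]___   read 2 → write 1, move R, go to s1
s1 | _1[_]__   read _ → write 1, move L, go to s1
s1 | _[1]1__   read 1 → write 1, move R, go to s2
s2 | _1[1]__   read 1 → write _, move L, go to s2
s2 | _[1]___   read 1 → write _, move L, go to s2
s2 | [_]____   read _ → write 2, move S, go to s2
s2 | [2]____   read 2 → write 2, move S, go to s0
s0 | [2]____
After 18 steps: state s0, head at -1, tape 2.

state s0, head at -1, tape 2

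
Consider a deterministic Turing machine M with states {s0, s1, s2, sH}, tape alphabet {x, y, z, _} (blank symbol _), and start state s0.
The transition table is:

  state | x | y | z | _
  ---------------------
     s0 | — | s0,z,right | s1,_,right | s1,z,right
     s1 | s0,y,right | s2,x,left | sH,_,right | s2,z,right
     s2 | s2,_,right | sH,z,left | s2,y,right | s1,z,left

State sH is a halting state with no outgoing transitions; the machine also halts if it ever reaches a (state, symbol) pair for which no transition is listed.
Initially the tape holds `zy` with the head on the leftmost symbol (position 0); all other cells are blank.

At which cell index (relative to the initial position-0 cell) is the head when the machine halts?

-1

s0 | _[z]y___   read z → write _, move right, go to s1
s1 | __[y]___   read y → write x, move left, go to s2
s2 | _[_]x___   read _ → write z, move left, go to s1
s1 | [_]zx___   read _ → write z, move right, go to s2
s2 | z[z]x___   read z → write y, move right, go to s2
s2 | zy[x]___   read x → write _, move right, go to s2
s2 | zy_[_]__   read _ → write z, move left, go to s1
s1 | zy[_]z__   read _ → write z, move right, go to s2
s2 | zyz[z]__   read z → write y, move right, go to s2
s2 | zyzy[_]_   read _ → write z, move left, go to s1
s1 | zyz[y]z_   read y → write x, move left, go to s2
s2 | zy[z]xz_   read z → write y, move right, go to s2
s2 | zyy[x]z_   read x → write _, move right, go to s2
s2 | zyy_[z]_   read z → write y, move right, go to s2
s2 | zyy_y[_]   read _ → write z, move left, go to s1
s1 | zyy_[y]z   read y → write x, move left, go to s2
s2 | zyy[_]xz   read _ → write z, move left, go to s1
s1 | zy[y]zxz   read y → write x, move left, go to s2
s2 | z[y]xzxz   read y → write z, move left, go to sH
sH | [z]zxzxz
At halt the head is at cell -1.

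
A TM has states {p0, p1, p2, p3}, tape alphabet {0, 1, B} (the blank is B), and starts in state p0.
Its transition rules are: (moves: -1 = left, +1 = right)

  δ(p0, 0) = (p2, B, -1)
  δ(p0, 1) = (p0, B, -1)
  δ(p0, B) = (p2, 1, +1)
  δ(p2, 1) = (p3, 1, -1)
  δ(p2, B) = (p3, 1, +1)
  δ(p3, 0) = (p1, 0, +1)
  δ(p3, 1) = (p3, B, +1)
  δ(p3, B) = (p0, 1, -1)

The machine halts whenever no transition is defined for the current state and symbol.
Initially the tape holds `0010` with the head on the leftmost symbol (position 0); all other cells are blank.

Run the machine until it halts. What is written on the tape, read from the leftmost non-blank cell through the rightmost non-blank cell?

state=p0 head=0 tape=BB[0]010   (p0,0)→(p2,B,-1)
state=p2 head=-1 tape=B[B]B010   (p2,B)→(p3,1,+1)
state=p3 head=0 tape=B1[B]010   (p3,B)→(p0,1,-1)
state=p0 head=-1 tape=B[1]1010   (p0,1)→(p0,B,-1)
state=p0 head=-2 tape=[B]B1010   (p0,B)→(p2,1,+1)
state=p2 head=-1 tape=1[B]1010   (p2,B)→(p3,1,+1)
state=p3 head=0 tape=11[1]010   (p3,1)→(p3,B,+1)
state=p3 head=1 tape=11B[0]10   (p3,0)→(p1,0,+1)
state=p1 head=2 tape=11B0[1]0
The non-blank tape span at halt is 11B010.

11B010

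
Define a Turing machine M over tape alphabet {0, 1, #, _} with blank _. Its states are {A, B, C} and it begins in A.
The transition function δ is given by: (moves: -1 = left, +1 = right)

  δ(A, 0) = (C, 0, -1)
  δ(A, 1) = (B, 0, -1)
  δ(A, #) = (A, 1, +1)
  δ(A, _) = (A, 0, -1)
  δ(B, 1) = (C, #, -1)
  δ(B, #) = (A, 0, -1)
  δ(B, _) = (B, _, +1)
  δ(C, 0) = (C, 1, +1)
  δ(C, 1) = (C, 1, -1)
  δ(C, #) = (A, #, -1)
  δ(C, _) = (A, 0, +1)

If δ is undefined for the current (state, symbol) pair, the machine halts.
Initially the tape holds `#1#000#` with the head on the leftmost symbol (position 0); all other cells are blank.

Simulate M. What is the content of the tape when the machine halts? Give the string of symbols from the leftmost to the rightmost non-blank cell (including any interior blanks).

0010#000#

state=A head=0 tape=__[#]1#000#   (A,#)→(A,1,+1)
state=A head=1 tape=__1[1]#000#   (A,1)→(B,0,-1)
state=B head=0 tape=__[1]0#000#   (B,1)→(C,#,-1)
state=C head=-1 tape=_[_]#0#000#   (C,_)→(A,0,+1)
state=A head=0 tape=_0[#]0#000#   (A,#)→(A,1,+1)
state=A head=1 tape=_01[0]#000#   (A,0)→(C,0,-1)
state=C head=0 tape=_0[1]0#000#   (C,1)→(C,1,-1)
state=C head=-1 tape=_[0]10#000#   (C,0)→(C,1,+1)
state=C head=0 tape=_1[1]0#000#   (C,1)→(C,1,-1)
state=C head=-1 tape=_[1]10#000#   (C,1)→(C,1,-1)
state=C head=-2 tape=[_]110#000#   (C,_)→(A,0,+1)
state=A head=-1 tape=0[1]10#000#   (A,1)→(B,0,-1)
state=B head=-2 tape=[0]010#000#
The non-blank tape span at halt is 0010#000#.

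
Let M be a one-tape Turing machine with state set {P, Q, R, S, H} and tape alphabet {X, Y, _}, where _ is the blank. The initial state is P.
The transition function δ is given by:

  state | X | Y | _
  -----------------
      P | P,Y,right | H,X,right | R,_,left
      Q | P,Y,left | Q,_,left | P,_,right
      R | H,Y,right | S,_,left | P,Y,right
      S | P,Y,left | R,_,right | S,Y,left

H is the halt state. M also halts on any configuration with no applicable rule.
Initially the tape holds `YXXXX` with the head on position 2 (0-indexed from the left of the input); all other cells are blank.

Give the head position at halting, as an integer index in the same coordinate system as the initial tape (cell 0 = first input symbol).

P | YX[X]XX_   read X → write Y, move right, go to P
P | YXY[X]X_   read X → write Y, move right, go to P
P | YXYY[X]_   read X → write Y, move right, go to P
P | YXYYY[_]   read _ → write _, move left, go to R
R | YXYY[Y]_   read Y → write _, move left, go to S
S | YXY[Y]__   read Y → write _, move right, go to R
R | YXY_[_]_   read _ → write Y, move right, go to P
P | YXY_Y[_]   read _ → write _, move left, go to R
R | YXY_[Y]_   read Y → write _, move left, go to S
S | YXY[_]__   read _ → write Y, move left, go to S
S | YX[Y]Y__   read Y → write _, move right, go to R
R | YX_[Y]__   read Y → write _, move left, go to S
S | YX[_]___   read _ → write Y, move left, go to S
S | Y[X]Y___   read X → write Y, move left, go to P
P | [Y]YY___   read Y → write X, move right, go to H
H | X[Y]Y___
At halt the head is at cell 1.

1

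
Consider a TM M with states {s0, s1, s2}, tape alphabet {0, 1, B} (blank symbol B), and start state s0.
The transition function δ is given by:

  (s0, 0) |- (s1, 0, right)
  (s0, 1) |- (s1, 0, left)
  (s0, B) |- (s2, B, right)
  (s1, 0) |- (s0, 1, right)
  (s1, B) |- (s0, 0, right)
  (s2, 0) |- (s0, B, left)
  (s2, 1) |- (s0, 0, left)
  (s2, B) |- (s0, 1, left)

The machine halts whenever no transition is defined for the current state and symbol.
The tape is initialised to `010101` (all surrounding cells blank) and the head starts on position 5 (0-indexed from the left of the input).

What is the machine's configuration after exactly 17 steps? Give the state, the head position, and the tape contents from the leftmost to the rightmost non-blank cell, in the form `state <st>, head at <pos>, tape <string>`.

state=s0 head=5 tape=01010[1]BBB   (s0,1)→(s1,0,left)
state=s1 head=4 tape=0101[0]0BBB   (s1,0)→(s0,1,right)
state=s0 head=5 tape=01011[0]BBB   (s0,0)→(s1,0,right)
state=s1 head=6 tape=010110[B]BB   (s1,B)→(s0,0,right)
state=s0 head=7 tape=0101100[B]B   (s0,B)→(s2,B,right)
state=s2 head=8 tape=0101100B[B]   (s2,B)→(s0,1,left)
state=s0 head=7 tape=0101100[B]1   (s0,B)→(s2,B,right)
state=s2 head=8 tape=0101100B[1]   (s2,1)→(s0,0,left)
state=s0 head=7 tape=0101100[B]0   (s0,B)→(s2,B,right)
state=s2 head=8 tape=0101100B[0]   (s2,0)→(s0,B,left)
state=s0 head=7 tape=0101100[B]B   (s0,B)→(s2,B,right)
state=s2 head=8 tape=0101100B[B]   (s2,B)→(s0,1,left)
state=s0 head=7 tape=0101100[B]1   (s0,B)→(s2,B,right)
state=s2 head=8 tape=0101100B[1]   (s2,1)→(s0,0,left)
state=s0 head=7 tape=0101100[B]0   (s0,B)→(s2,B,right)
state=s2 head=8 tape=0101100B[0]   (s2,0)→(s0,B,left)
state=s0 head=7 tape=0101100[B]B   (s0,B)→(s2,B,right)
state=s2 head=8 tape=0101100B[B]
After 17 steps: state s2, head at 8, tape 0101100.

state s2, head at 8, tape 0101100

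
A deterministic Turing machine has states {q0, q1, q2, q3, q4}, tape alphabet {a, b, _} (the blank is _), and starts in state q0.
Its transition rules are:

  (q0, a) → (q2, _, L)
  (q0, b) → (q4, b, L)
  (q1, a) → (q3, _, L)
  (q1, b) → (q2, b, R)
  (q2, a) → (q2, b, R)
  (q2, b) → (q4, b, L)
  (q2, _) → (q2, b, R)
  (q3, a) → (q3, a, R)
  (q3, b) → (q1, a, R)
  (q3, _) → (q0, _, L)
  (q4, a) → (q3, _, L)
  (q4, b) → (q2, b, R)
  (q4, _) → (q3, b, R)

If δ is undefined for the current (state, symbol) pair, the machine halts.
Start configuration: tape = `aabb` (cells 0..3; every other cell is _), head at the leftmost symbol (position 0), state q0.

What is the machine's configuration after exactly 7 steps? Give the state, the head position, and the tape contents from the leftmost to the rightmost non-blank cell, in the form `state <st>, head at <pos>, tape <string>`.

state q4, head at 1, tape bbbbb

state=q0 head=0 tape=_[a]abb   (q0,a)→(q2,_,L)
state=q2 head=-1 tape=[_]_abb   (q2,_)→(q2,b,R)
state=q2 head=0 tape=b[_]abb   (q2,_)→(q2,b,R)
state=q2 head=1 tape=bb[a]bb   (q2,a)→(q2,b,R)
state=q2 head=2 tape=bbb[b]b   (q2,b)→(q4,b,L)
state=q4 head=1 tape=bb[b]bb   (q4,b)→(q2,b,R)
state=q2 head=2 tape=bbb[b]b   (q2,b)→(q4,b,L)
state=q4 head=1 tape=bb[b]bb
After 7 steps: state q4, head at 1, tape bbbbb.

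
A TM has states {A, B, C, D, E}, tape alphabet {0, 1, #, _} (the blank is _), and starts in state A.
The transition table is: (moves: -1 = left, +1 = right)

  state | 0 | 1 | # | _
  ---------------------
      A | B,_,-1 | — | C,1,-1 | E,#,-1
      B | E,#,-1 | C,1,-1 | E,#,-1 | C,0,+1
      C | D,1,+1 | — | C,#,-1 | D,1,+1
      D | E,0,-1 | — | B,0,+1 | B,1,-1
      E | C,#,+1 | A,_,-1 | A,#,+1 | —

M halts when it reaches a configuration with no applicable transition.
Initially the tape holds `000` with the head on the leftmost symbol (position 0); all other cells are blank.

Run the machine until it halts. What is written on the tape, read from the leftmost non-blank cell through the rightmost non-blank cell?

A | __[0]00   read 0 → write _, move -1, go to B
B | _[_]_00   read _ → write 0, move +1, go to C
C | _0[_]00   read _ → write 1, move +1, go to D
D | _01[0]0   read 0 → write 0, move -1, go to E
E | _0[1]00   read 1 → write _, move -1, go to A
A | _[0]_00   read 0 → write _, move -1, go to B
B | [_]__00   read _ → write 0, move +1, go to C
C | 0[_]_00   read _ → write 1, move +1, go to D
D | 01[_]00   read _ → write 1, move -1, go to B
B | 0[1]100   read 1 → write 1, move -1, go to C
C | [0]1100   read 0 → write 1, move +1, go to D
D | 1[1]100
The non-blank tape span at halt is 11100.

11100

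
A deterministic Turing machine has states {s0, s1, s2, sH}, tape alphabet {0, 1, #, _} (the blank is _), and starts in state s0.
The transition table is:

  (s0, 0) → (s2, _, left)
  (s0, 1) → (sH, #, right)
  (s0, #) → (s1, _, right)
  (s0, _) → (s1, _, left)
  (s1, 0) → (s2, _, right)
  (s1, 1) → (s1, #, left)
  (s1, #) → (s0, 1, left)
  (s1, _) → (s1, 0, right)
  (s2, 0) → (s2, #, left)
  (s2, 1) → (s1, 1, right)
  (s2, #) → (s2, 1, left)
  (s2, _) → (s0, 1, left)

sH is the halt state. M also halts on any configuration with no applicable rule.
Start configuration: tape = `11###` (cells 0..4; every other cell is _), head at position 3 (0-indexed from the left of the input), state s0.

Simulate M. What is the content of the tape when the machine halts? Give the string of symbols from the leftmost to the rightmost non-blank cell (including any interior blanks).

1#1_1

state=s0 head=3 tape=11#[#]#   (s0,#)→(s1,_,right)
state=s1 head=4 tape=11#_[#]   (s1,#)→(s0,1,left)
state=s0 head=3 tape=11#[_]1   (s0,_)→(s1,_,left)
state=s1 head=2 tape=11[#]_1   (s1,#)→(s0,1,left)
state=s0 head=1 tape=1[1]1_1   (s0,1)→(sH,#,right)
state=sH head=2 tape=1#[1]_1
The non-blank tape span at halt is 1#1_1.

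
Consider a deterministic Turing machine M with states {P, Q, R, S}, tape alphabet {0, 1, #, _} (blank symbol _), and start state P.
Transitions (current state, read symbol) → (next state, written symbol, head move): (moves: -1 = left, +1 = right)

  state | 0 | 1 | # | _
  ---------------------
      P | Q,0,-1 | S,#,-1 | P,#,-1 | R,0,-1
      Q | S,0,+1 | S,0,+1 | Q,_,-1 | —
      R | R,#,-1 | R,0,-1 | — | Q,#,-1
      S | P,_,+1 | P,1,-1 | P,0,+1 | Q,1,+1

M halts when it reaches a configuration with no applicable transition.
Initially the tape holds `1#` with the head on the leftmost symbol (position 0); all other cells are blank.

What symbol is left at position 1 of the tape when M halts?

1

P | _[1]#_   read 1 → write #, move -1, go to S
S | [_]##_   read _ → write 1, move +1, go to Q
Q | 1[#]#_   read # → write _, move -1, go to Q
Q | [1]_#_   read 1 → write 0, move +1, go to S
S | 0[_]#_   read _ → write 1, move +1, go to Q
Q | 01[#]_   read # → write _, move -1, go to Q
Q | 0[1]__   read 1 → write 0, move +1, go to S
S | 00[_]_   read _ → write 1, move +1, go to Q
Q | 001[_]
Cell 1 holds 1 when M halts.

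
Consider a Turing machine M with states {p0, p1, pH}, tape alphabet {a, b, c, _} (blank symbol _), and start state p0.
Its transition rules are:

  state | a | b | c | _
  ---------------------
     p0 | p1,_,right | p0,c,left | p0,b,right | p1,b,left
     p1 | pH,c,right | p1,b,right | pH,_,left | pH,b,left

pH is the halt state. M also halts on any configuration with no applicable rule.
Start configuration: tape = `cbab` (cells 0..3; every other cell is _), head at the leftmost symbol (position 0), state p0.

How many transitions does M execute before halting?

5

p0 | ___[c]bab   read c → write b, move right, go to p0
p0 | ___b[b]ab   read b → write c, move left, go to p0
p0 | ___[b]cab   read b → write c, move left, go to p0
p0 | __[_]ccab   read _ → write b, move left, go to p1
p1 | _[_]bccab   read _ → write b, move left, go to pH
pH | [_]bbccab
M halts after 5 transitions.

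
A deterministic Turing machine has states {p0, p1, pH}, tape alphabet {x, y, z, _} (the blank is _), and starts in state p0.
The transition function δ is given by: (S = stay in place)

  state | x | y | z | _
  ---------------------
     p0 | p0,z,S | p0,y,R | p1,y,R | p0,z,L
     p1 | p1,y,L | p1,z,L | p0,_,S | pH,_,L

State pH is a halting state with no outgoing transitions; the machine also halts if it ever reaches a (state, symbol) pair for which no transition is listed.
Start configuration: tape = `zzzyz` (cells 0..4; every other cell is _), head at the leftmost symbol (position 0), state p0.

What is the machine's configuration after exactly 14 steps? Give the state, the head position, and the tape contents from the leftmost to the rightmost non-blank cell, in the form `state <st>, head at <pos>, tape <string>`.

state=p0 head=0 tape=__[z]zzyz   (p0,z)→(p1,y,R)
state=p1 head=1 tape=__y[z]zyz   (p1,z)→(p0,_,S)
state=p0 head=1 tape=__y[_]zyz   (p0,_)→(p0,z,L)
state=p0 head=0 tape=__[y]zzyz   (p0,y)→(p0,y,R)
state=p0 head=1 tape=__y[z]zyz   (p0,z)→(p1,y,R)
state=p1 head=2 tape=__yy[z]yz   (p1,z)→(p0,_,S)
state=p0 head=2 tape=__yy[_]yz   (p0,_)→(p0,z,L)
state=p0 head=1 tape=__y[y]zyz   (p0,y)→(p0,y,R)
state=p0 head=2 tape=__yy[z]yz   (p0,z)→(p1,y,R)
state=p1 head=3 tape=__yyy[y]z   (p1,y)→(p1,z,L)
state=p1 head=2 tape=__yy[y]zz   (p1,y)→(p1,z,L)
state=p1 head=1 tape=__y[y]zzz   (p1,y)→(p1,z,L)
state=p1 head=0 tape=__[y]zzzz   (p1,y)→(p1,z,L)
state=p1 head=-1 tape=_[_]zzzzz   (p1,_)→(pH,_,L)
state=pH head=-2 tape=[_]_zzzzz
After 14 steps: state pH, head at -2, tape zzzzz.

state pH, head at -2, tape zzzzz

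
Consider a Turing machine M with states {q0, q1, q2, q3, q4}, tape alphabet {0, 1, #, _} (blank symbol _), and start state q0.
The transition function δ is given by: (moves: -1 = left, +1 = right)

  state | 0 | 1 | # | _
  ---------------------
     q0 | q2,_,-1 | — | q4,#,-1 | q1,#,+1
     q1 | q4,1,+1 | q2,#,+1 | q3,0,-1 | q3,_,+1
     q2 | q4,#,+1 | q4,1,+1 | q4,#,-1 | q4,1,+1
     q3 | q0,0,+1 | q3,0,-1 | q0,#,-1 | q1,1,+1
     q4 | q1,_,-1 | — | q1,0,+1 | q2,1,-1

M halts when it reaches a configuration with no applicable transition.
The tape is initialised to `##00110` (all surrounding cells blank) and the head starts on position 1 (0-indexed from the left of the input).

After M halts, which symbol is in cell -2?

1

state=q0 head=1 tape=__#[#]00110   (q0,#)→(q4,#,-1)
state=q4 head=0 tape=__[#]#00110   (q4,#)→(q1,0,+1)
state=q1 head=1 tape=__0[#]00110   (q1,#)→(q3,0,-1)
state=q3 head=0 tape=__[0]000110   (q3,0)→(q0,0,+1)
state=q0 head=1 tape=__0[0]00110   (q0,0)→(q2,_,-1)
state=q2 head=0 tape=__[0]_00110   (q2,0)→(q4,#,+1)
state=q4 head=1 tape=__#[_]00110   (q4,_)→(q2,1,-1)
state=q2 head=0 tape=__[#]100110   (q2,#)→(q4,#,-1)
state=q4 head=-1 tape=_[_]#100110   (q4,_)→(q2,1,-1)
state=q2 head=-2 tape=[_]1#100110   (q2,_)→(q4,1,+1)
state=q4 head=-1 tape=1[1]#100110
Cell -2 holds 1 when M halts.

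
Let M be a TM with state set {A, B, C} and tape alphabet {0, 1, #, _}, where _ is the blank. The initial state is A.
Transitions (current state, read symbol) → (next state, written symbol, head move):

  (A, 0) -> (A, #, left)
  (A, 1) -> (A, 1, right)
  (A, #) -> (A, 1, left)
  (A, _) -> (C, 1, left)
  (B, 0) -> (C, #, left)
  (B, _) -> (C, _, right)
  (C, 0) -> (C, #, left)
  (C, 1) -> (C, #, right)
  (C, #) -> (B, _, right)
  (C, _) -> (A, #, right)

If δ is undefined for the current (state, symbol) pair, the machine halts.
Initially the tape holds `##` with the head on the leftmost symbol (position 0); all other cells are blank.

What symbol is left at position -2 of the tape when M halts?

#

state=A head=0 tape=__[#]#___   (A,#)→(A,1,left)
state=A head=-1 tape=_[_]1#___   (A,_)→(C,1,left)
state=C head=-2 tape=[_]11#___   (C,_)→(A,#,right)
state=A head=-1 tape=#[1]1#___   (A,1)→(A,1,right)
state=A head=0 tape=#1[1]#___   (A,1)→(A,1,right)
state=A head=1 tape=#11[#]___   (A,#)→(A,1,left)
state=A head=0 tape=#1[1]1___   (A,1)→(A,1,right)
state=A head=1 tape=#11[1]___   (A,1)→(A,1,right)
state=A head=2 tape=#111[_]__   (A,_)→(C,1,left)
state=C head=1 tape=#11[1]1__   (C,1)→(C,#,right)
state=C head=2 tape=#11#[1]__   (C,1)→(C,#,right)
state=C head=3 tape=#11##[_]_   (C,_)→(A,#,right)
state=A head=4 tape=#11###[_]   (A,_)→(C,1,left)
state=C head=3 tape=#11##[#]1   (C,#)→(B,_,right)
state=B head=4 tape=#11##_[1]
Cell -2 holds # when M halts.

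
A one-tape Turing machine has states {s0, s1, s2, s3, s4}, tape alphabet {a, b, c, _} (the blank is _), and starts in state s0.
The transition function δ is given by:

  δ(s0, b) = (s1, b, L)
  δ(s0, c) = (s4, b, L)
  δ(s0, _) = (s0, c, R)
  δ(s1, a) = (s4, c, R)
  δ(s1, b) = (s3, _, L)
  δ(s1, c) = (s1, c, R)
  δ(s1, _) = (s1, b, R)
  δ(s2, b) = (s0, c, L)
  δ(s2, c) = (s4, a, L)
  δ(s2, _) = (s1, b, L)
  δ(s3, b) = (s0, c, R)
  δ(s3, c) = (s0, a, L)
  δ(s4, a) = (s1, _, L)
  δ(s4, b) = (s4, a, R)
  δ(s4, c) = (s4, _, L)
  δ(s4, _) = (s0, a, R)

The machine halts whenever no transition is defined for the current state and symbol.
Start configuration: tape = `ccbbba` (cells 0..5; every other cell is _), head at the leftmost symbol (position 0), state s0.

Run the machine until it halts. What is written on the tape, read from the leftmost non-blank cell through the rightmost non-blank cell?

cacaa_a

state=s0 head=0 tape=_[c]cbbba   (s0,c)→(s4,b,L)
state=s4 head=-1 tape=[_]bcbbba   (s4,_)→(s0,a,R)
state=s0 head=0 tape=a[b]cbbba   (s0,b)→(s1,b,L)
state=s1 head=-1 tape=[a]bcbbba   (s1,a)→(s4,c,R)
state=s4 head=0 tape=c[b]cbbba   (s4,b)→(s4,a,R)
state=s4 head=1 tape=ca[c]bbba   (s4,c)→(s4,_,L)
state=s4 head=0 tape=c[a]_bbba   (s4,a)→(s1,_,L)
state=s1 head=-1 tape=[c]__bbba   (s1,c)→(s1,c,R)
state=s1 head=0 tape=c[_]_bbba   (s1,_)→(s1,b,R)
state=s1 head=1 tape=cb[_]bbba   (s1,_)→(s1,b,R)
state=s1 head=2 tape=cbb[b]bba   (s1,b)→(s3,_,L)
state=s3 head=1 tape=cb[b]_bba   (s3,b)→(s0,c,R)
state=s0 head=2 tape=cbc[_]bba   (s0,_)→(s0,c,R)
state=s0 head=3 tape=cbcc[b]ba   (s0,b)→(s1,b,L)
state=s1 head=2 tape=cbc[c]bba   (s1,c)→(s1,c,R)
state=s1 head=3 tape=cbcc[b]ba   (s1,b)→(s3,_,L)
state=s3 head=2 tape=cbc[c]_ba   (s3,c)→(s0,a,L)
state=s0 head=1 tape=cb[c]a_ba   (s0,c)→(s4,b,L)
state=s4 head=0 tape=c[b]ba_ba   (s4,b)→(s4,a,R)
state=s4 head=1 tape=ca[b]a_ba   (s4,b)→(s4,a,R)
state=s4 head=2 tape=caa[a]_ba   (s4,a)→(s1,_,L)
state=s1 head=1 tape=ca[a]__ba   (s1,a)→(s4,c,R)
state=s4 head=2 tape=cac[_]_ba   (s4,_)→(s0,a,R)
state=s0 head=3 tape=caca[_]ba   (s0,_)→(s0,c,R)
state=s0 head=4 tape=cacac[b]a   (s0,b)→(s1,b,L)
state=s1 head=3 tape=caca[c]ba   (s1,c)→(s1,c,R)
state=s1 head=4 tape=cacac[b]a   (s1,b)→(s3,_,L)
state=s3 head=3 tape=caca[c]_a   (s3,c)→(s0,a,L)
state=s0 head=2 tape=cac[a]a_a
The non-blank tape span at halt is cacaa_a.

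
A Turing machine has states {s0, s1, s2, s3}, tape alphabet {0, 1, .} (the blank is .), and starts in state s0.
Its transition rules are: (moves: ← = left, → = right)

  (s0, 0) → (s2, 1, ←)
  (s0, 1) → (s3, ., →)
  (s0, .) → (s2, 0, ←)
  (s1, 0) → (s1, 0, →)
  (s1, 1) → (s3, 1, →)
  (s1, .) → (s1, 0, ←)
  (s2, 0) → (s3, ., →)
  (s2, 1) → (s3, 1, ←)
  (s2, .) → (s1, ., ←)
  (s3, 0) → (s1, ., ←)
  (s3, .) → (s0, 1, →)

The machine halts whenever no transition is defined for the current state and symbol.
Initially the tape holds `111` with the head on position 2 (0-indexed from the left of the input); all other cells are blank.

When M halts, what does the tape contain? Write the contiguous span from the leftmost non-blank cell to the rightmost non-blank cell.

state=s0 head=2 tape=11[1]..   (s0,1)→(s3,.,→)
state=s3 head=3 tape=11.[.].   (s3,.)→(s0,1,→)
state=s0 head=4 tape=11.1[.]   (s0,.)→(s2,0,←)
state=s2 head=3 tape=11.[1]0   (s2,1)→(s3,1,←)
state=s3 head=2 tape=11[.]10   (s3,.)→(s0,1,→)
state=s0 head=3 tape=111[1]0   (s0,1)→(s3,.,→)
state=s3 head=4 tape=111.[0]   (s3,0)→(s1,.,←)
state=s1 head=3 tape=111[.].   (s1,.)→(s1,0,←)
state=s1 head=2 tape=11[1]0.   (s1,1)→(s3,1,→)
state=s3 head=3 tape=111[0].   (s3,0)→(s1,.,←)
state=s1 head=2 tape=11[1]..   (s1,1)→(s3,1,→)
state=s3 head=3 tape=111[.].   (s3,.)→(s0,1,→)
state=s0 head=4 tape=1111[.]   (s0,.)→(s2,0,←)
state=s2 head=3 tape=111[1]0   (s2,1)→(s3,1,←)
state=s3 head=2 tape=11[1]10
The non-blank tape span at halt is 11110.

11110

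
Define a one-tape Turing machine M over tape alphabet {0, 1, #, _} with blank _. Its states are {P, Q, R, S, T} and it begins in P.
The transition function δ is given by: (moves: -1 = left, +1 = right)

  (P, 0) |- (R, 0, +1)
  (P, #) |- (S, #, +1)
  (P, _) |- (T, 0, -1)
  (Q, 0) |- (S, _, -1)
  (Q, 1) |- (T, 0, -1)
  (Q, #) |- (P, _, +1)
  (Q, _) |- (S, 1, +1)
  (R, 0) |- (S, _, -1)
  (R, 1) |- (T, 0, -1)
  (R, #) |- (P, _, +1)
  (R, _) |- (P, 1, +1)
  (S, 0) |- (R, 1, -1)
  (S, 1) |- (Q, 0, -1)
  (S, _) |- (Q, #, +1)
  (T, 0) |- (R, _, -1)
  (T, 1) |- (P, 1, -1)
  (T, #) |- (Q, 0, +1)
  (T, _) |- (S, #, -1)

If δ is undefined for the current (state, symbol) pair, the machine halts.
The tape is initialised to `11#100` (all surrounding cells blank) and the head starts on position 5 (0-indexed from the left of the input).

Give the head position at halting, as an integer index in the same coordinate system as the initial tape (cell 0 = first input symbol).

state=P head=5 tape=11#10[0]__   (P,0)→(R,0,+1)
state=R head=6 tape=11#100[_]_   (R,_)→(P,1,+1)
state=P head=7 tape=11#1001[_]   (P,_)→(T,0,-1)
state=T head=6 tape=11#100[1]0   (T,1)→(P,1,-1)
state=P head=5 tape=11#10[0]10   (P,0)→(R,0,+1)
state=R head=6 tape=11#100[1]0   (R,1)→(T,0,-1)
state=T head=5 tape=11#10[0]00   (T,0)→(R,_,-1)
state=R head=4 tape=11#1[0]_00   (R,0)→(S,_,-1)
state=S head=3 tape=11#[1]__00   (S,1)→(Q,0,-1)
state=Q head=2 tape=11[#]0__00   (Q,#)→(P,_,+1)
state=P head=3 tape=11_[0]__00   (P,0)→(R,0,+1)
state=R head=4 tape=11_0[_]_00   (R,_)→(P,1,+1)
state=P head=5 tape=11_01[_]00   (P,_)→(T,0,-1)
state=T head=4 tape=11_0[1]000   (T,1)→(P,1,-1)
state=P head=3 tape=11_[0]1000   (P,0)→(R,0,+1)
state=R head=4 tape=11_0[1]000   (R,1)→(T,0,-1)
state=T head=3 tape=11_[0]0000   (T,0)→(R,_,-1)
state=R head=2 tape=11[_]_0000   (R,_)→(P,1,+1)
state=P head=3 tape=111[_]0000   (P,_)→(T,0,-1)
state=T head=2 tape=11[1]00000   (T,1)→(P,1,-1)
state=P head=1 tape=1[1]100000
At halt the head is at cell 1.

1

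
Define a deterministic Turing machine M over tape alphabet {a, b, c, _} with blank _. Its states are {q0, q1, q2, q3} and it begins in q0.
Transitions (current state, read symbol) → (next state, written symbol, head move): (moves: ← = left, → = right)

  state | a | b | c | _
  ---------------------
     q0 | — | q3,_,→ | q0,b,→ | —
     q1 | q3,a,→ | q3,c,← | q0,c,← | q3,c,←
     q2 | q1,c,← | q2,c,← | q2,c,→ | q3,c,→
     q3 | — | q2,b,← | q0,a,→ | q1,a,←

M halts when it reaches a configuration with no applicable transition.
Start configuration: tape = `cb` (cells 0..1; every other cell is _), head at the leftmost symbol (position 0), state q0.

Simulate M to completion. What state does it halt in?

q0

state=q0 head=0 tape=_[c]b__   (q0,c)→(q0,b,→)
state=q0 head=1 tape=_b[b]__   (q0,b)→(q3,_,→)
state=q3 head=2 tape=_b_[_]_   (q3,_)→(q1,a,←)
state=q1 head=1 tape=_b[_]a_   (q1,_)→(q3,c,←)
state=q3 head=0 tape=_[b]ca_   (q3,b)→(q2,b,←)
state=q2 head=-1 tape=[_]bca_   (q2,_)→(q3,c,→)
state=q3 head=0 tape=c[b]ca_   (q3,b)→(q2,b,←)
state=q2 head=-1 tape=[c]bca_   (q2,c)→(q2,c,→)
state=q2 head=0 tape=c[b]ca_   (q2,b)→(q2,c,←)
state=q2 head=-1 tape=[c]cca_   (q2,c)→(q2,c,→)
state=q2 head=0 tape=c[c]ca_   (q2,c)→(q2,c,→)
state=q2 head=1 tape=cc[c]a_   (q2,c)→(q2,c,→)
state=q2 head=2 tape=ccc[a]_   (q2,a)→(q1,c,←)
state=q1 head=1 tape=cc[c]c_   (q1,c)→(q0,c,←)
state=q0 head=0 tape=c[c]cc_   (q0,c)→(q0,b,→)
state=q0 head=1 tape=cb[c]c_   (q0,c)→(q0,b,→)
state=q0 head=2 tape=cbb[c]_   (q0,c)→(q0,b,→)
state=q0 head=3 tape=cbbb[_]
No transition is defined for (q0, _); M halts in state q0.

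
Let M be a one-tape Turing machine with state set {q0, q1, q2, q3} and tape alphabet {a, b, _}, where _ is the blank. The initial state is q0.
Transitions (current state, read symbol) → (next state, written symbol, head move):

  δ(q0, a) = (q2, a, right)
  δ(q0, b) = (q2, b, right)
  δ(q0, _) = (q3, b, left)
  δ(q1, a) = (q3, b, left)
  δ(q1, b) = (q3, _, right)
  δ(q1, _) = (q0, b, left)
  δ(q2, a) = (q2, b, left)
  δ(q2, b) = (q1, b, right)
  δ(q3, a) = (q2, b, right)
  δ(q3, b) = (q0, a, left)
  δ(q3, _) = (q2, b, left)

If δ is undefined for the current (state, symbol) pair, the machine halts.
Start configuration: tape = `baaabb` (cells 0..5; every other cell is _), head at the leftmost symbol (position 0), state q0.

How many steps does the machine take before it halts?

15

state=q0 head=0 tape=___[b]aaabb   (q0,b)→(q2,b,right)
state=q2 head=1 tape=___b[a]aabb   (q2,a)→(q2,b,left)
state=q2 head=0 tape=___[b]baabb   (q2,b)→(q1,b,right)
state=q1 head=1 tape=___b[b]aabb   (q1,b)→(q3,_,right)
state=q3 head=2 tape=___b_[a]abb   (q3,a)→(q2,b,right)
state=q2 head=3 tape=___b_b[a]bb   (q2,a)→(q2,b,left)
state=q2 head=2 tape=___b_[b]bbb   (q2,b)→(q1,b,right)
state=q1 head=3 tape=___b_b[b]bb   (q1,b)→(q3,_,right)
state=q3 head=4 tape=___b_b_[b]b   (q3,b)→(q0,a,left)
state=q0 head=3 tape=___b_b[_]ab   (q0,_)→(q3,b,left)
state=q3 head=2 tape=___b_[b]bab   (q3,b)→(q0,a,left)
state=q0 head=1 tape=___b[_]abab   (q0,_)→(q3,b,left)
state=q3 head=0 tape=___[b]babab   (q3,b)→(q0,a,left)
state=q0 head=-1 tape=__[_]ababab   (q0,_)→(q3,b,left)
state=q3 head=-2 tape=_[_]bababab   (q3,_)→(q2,b,left)
state=q2 head=-3 tape=[_]bbababab
M halts after 15 transitions.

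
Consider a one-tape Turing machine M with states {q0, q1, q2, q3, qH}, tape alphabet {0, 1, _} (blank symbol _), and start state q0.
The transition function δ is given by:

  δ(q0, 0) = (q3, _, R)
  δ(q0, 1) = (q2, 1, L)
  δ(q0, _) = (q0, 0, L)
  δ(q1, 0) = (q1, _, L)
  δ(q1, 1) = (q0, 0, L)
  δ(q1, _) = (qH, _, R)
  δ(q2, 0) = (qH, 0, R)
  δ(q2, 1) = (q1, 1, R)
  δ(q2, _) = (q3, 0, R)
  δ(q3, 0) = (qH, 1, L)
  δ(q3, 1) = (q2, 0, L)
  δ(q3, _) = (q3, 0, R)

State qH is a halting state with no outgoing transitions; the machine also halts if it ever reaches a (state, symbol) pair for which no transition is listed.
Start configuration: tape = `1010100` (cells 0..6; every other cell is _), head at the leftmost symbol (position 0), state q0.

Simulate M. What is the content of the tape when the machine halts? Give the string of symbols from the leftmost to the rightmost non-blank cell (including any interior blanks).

state=q0 head=0 tape=_[1]010100   (q0,1)→(q2,1,L)
state=q2 head=-1 tape=[_]1010100   (q2,_)→(q3,0,R)
state=q3 head=0 tape=0[1]010100   (q3,1)→(q2,0,L)
state=q2 head=-1 tape=[0]0010100   (q2,0)→(qH,0,R)
state=qH head=0 tape=0[0]010100
The non-blank tape span at halt is 00010100.

00010100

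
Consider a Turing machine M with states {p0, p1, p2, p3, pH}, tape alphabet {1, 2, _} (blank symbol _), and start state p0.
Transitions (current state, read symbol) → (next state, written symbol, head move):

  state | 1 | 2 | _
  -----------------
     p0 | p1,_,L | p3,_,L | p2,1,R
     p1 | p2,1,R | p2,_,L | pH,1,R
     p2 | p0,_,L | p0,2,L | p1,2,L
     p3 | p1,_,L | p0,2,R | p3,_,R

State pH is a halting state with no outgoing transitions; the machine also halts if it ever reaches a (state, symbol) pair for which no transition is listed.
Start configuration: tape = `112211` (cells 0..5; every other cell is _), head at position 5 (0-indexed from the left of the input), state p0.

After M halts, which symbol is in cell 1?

state=p0 head=5 tape=_11221[1]   (p0,1)→(p1,_,L)
state=p1 head=4 tape=_1122[1]_   (p1,1)→(p2,1,R)
state=p2 head=5 tape=_11221[_]   (p2,_)→(p1,2,L)
state=p1 head=4 tape=_1122[1]2   (p1,1)→(p2,1,R)
state=p2 head=5 tape=_11221[2]   (p2,2)→(p0,2,L)
state=p0 head=4 tape=_1122[1]2   (p0,1)→(p1,_,L)
state=p1 head=3 tape=_112[2]_2   (p1,2)→(p2,_,L)
state=p2 head=2 tape=_11[2]__2   (p2,2)→(p0,2,L)
state=p0 head=1 tape=_1[1]2__2   (p0,1)→(p1,_,L)
state=p1 head=0 tape=_[1]_2__2   (p1,1)→(p2,1,R)
state=p2 head=1 tape=_1[_]2__2   (p2,_)→(p1,2,L)
state=p1 head=0 tape=_[1]22__2   (p1,1)→(p2,1,R)
state=p2 head=1 tape=_1[2]2__2   (p2,2)→(p0,2,L)
state=p0 head=0 tape=_[1]22__2   (p0,1)→(p1,_,L)
state=p1 head=-1 tape=[_]_22__2   (p1,_)→(pH,1,R)
state=pH head=0 tape=1[_]22__2
Cell 1 holds 2 when M halts.

2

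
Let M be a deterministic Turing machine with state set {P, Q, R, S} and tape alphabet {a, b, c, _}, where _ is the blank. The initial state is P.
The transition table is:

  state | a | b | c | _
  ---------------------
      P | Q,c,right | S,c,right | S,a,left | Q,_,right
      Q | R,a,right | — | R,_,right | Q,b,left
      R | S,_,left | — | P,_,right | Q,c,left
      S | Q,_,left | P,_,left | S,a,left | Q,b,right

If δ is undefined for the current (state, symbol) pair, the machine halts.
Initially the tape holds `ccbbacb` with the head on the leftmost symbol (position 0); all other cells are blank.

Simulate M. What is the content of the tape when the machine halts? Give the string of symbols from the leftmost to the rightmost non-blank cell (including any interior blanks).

P | _[c]cbbacb   read c → write a, move left, go to S
S | [_]acbbacb   read _ → write b, move right, go to Q
Q | b[a]cbbacb   read a → write a, move right, go to R
R | ba[c]bbacb   read c → write _, move right, go to P
P | ba_[b]bacb   read b → write c, move right, go to S
S | ba_c[b]acb   read b → write _, move left, go to P
P | ba_[c]_acb   read c → write a, move left, go to S
S | ba[_]a_acb   read _ → write b, move right, go to Q
Q | bab[a]_acb   read a → write a, move right, go to R
R | baba[_]acb   read _ → write c, move left, go to Q
Q | bab[a]cacb   read a → write a, move right, go to R
R | baba[c]acb   read c → write _, move right, go to P
P | baba_[a]cb   read a → write c, move right, go to Q
Q | baba_c[c]b   read c → write _, move right, go to R
R | baba_c_[b]
The non-blank tape span at halt is baba_c_b.

baba_c_b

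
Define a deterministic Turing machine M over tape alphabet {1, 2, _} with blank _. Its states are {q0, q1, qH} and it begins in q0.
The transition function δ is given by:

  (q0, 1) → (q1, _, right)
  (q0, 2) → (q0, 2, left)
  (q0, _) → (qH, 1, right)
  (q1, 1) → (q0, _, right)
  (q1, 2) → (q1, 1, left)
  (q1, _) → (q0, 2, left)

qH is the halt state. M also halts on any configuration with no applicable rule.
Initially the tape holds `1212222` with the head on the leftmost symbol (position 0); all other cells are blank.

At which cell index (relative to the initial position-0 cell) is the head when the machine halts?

0

state=q0 head=0 tape=_[1]212222   (q0,1)→(q1,_,right)
state=q1 head=1 tape=__[2]12222   (q1,2)→(q1,1,left)
state=q1 head=0 tape=_[_]112222   (q1,_)→(q0,2,left)
state=q0 head=-1 tape=[_]2112222   (q0,_)→(qH,1,right)
state=qH head=0 tape=1[2]112222
At halt the head is at cell 0.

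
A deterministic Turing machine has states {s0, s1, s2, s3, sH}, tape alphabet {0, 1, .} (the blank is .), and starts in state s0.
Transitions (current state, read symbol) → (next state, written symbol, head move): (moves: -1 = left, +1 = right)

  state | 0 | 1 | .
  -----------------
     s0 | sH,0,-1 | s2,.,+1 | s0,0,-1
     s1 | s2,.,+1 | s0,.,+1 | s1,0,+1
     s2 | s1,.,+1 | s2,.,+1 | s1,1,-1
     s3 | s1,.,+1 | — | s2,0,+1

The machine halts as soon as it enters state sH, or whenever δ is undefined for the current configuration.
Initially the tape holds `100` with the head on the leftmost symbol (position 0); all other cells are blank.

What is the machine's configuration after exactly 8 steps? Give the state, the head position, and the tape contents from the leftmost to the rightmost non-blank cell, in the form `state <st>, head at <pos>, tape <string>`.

s0 | [1]00..   read 1 → write ., move +1, go to s2
s2 | .[0]0..   read 0 → write ., move +1, go to s1
s1 | ..[0]..   read 0 → write ., move +1, go to s2
s2 | ...[.].   read . → write 1, move -1, go to s1
s1 | ..[.]1.   read . → write 0, move +1, go to s1
s1 | ..0[1].   read 1 → write ., move +1, go to s0
s0 | ..0.[.]   read . → write 0, move -1, go to s0
s0 | ..0[.]0   read . → write 0, move -1, go to s0
s0 | ..[0]00
After 8 steps: state s0, head at 2, tape 000.

state s0, head at 2, tape 000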